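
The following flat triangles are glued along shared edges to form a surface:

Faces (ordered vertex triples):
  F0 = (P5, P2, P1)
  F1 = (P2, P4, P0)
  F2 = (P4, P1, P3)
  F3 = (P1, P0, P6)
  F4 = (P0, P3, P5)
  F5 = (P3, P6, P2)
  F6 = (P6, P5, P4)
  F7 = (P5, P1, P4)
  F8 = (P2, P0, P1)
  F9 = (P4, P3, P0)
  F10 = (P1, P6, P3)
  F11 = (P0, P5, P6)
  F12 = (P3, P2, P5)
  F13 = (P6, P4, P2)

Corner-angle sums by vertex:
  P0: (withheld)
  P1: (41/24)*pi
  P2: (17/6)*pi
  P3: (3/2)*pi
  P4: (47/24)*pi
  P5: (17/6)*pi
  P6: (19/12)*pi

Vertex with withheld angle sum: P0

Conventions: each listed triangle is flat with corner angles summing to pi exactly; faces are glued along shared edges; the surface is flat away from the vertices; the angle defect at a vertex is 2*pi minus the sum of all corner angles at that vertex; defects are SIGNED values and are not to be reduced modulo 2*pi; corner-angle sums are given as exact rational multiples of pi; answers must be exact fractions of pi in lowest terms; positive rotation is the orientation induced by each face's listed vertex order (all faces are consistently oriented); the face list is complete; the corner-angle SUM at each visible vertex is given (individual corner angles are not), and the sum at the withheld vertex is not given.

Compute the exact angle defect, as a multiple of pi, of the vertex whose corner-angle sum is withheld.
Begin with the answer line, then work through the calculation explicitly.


Answer: defect(P0) = (5/12)*pi

V = 7, E = 21, F = 14; chi = V - E + F = 0
Gauss-Bonnet: total defect = 2*pi*chi = 0; visible defects sum to (-5/12)*pi


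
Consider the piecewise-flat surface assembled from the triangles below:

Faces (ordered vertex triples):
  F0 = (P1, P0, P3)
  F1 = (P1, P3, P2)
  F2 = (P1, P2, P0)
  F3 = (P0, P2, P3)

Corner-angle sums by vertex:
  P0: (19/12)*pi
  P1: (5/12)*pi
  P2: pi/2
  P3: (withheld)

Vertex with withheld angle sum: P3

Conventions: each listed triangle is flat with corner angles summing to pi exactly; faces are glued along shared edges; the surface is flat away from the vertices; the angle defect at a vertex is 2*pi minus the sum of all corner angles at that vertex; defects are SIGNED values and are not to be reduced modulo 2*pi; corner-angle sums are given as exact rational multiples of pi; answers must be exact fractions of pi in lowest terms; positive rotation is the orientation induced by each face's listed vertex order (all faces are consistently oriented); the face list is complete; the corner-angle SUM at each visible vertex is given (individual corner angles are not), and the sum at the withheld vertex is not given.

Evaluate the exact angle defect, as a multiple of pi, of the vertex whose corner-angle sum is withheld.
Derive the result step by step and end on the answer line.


V = 4, E = 6, F = 4; chi = V - E + F = 2
Gauss-Bonnet: total defect = 2*pi*chi = 4*pi; visible defects sum to (7/2)*pi

Answer: defect(P3) = pi/2


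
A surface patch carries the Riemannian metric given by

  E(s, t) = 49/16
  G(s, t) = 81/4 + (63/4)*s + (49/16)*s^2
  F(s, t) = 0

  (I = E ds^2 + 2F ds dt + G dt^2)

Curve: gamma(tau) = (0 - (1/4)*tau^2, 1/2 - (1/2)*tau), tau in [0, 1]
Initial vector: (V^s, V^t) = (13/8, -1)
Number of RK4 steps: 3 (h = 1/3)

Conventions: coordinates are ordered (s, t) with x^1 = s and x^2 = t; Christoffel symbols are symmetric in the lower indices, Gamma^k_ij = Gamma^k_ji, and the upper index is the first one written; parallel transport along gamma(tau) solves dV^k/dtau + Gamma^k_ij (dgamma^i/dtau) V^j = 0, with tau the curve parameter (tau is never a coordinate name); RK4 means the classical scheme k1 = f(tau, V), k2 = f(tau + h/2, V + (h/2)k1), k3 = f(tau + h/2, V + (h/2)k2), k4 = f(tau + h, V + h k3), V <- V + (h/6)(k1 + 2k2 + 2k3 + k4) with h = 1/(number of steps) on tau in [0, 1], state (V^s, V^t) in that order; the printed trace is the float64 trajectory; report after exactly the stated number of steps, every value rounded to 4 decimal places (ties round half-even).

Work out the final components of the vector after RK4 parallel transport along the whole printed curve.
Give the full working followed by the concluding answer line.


gamma'(tau) = (-(1/2)*tau, -1/2); f(tau, V)^k = -Gamma^k_ij(gamma(tau)) gamma'^i(tau) V^j; h = 1/3; intermediate values shown to 6 dp
curve data and Christoffel symbols at the stage parameters:
  tau = 0.000000: gamma = (0.000000, 0.500000), gamma' = (0.000000, -0.500000); Gamma_sss = 0.000000, Gamma_sst = 0.000000, Gamma_stt = -2.571429, Gamma_tss = 0.000000, Gamma_tst = 0.388889, Gamma_ttt = 0.000000
  tau = 0.166667: gamma = (-0.006944, 0.416667), gamma' = (-0.083333, -0.500000); Gamma_sss = 0.000000, Gamma_sst = 0.000000, Gamma_stt = -2.564484, Gamma_tss = 0.000000, Gamma_tst = 0.389942, Gamma_ttt = 0.000000
  tau = 0.333333: gamma = (-0.027778, 0.333333), gamma' = (-0.166667, -0.500000); Gamma_sss = 0.000000, Gamma_sst = 0.000000, Gamma_stt = -2.543651, Gamma_tss = 0.000000, Gamma_tst = 0.393136, Gamma_ttt = 0.000000
  tau = 0.500000: gamma = (-0.062500, 0.250000), gamma' = (-0.250000, -0.500000); Gamma_sss = 0.000000, Gamma_sst = 0.000000, Gamma_stt = -2.508929, Gamma_tss = 0.000000, Gamma_tst = 0.398577, Gamma_ttt = 0.000000
  tau = 0.666667: gamma = (-0.111111, 0.166667), gamma' = (-0.333333, -0.500000); Gamma_sss = 0.000000, Gamma_sst = 0.000000, Gamma_stt = -2.460317, Gamma_tss = 0.000000, Gamma_tst = 0.406452, Gamma_ttt = 0.000000
  tau = 0.833333: gamma = (-0.173611, 0.083333), gamma' = (-0.416667, -0.500000); Gamma_sss = 0.000000, Gamma_sst = 0.000000, Gamma_stt = -2.397817, Gamma_tss = 0.000000, Gamma_tst = 0.417046, Gamma_ttt = 0.000000
  tau = 1.000000: gamma = (-0.250000, 0.000000), gamma' = (-0.500000, -0.500000); Gamma_sss = 0.000000, Gamma_sst = 0.000000, Gamma_stt = -2.321429, Gamma_tss = 0.000000, Gamma_tst = 0.430769, Gamma_ttt = 0.000000
step 0: V^s = 1.6250, V^t = -1.0000
step 1: k1 = (1.285714, 0.315972), k2 = (1.214717, 0.327823), k3 = (1.212184, 0.325581), k4 = (1.133798, 0.340437); V <- V + (h/6)(k1 + 2k2 + 2k3 + k4): V^s = 2.0291, V^t = -0.8909
step 2: k1 = (1.133110, 0.340474), k2 = (1.046457, 0.358885), k3 = (1.042608, 0.356312), k4 = (0.949881, 0.378373); V <- V + (h/6)(k1 + 2k2 + 2k3 + k4): V^s = 2.3769, V^t = -0.7715
step 3: k1 = (0.949105, 0.378520), k2 = (0.849359, 0.405520), k3 = (0.843964, 0.402836), k4 = (0.739667, 0.435289); V <- V + (h/6)(k1 + 2k2 + 2k3 + k4): V^s = 2.6589, V^t = -0.6365

Answer: V^s = 2.6589, V^t = -0.6365


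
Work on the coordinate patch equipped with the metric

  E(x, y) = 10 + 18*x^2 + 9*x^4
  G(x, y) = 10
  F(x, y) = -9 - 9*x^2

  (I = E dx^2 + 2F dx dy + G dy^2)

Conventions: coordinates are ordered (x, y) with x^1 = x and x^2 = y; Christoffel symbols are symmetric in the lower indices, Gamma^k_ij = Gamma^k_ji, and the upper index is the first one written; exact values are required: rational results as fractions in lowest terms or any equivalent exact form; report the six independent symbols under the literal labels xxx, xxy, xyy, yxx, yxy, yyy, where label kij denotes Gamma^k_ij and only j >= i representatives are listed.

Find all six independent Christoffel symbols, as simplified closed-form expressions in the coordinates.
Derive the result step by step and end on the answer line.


E = 10 + 18*x^2 + 9*x^4; F = -9 - 9*x^2; G = 10
Gamma^k_ij = (1/2) g^{kl} (d_i g_jl + d_j g_il - d_l g_ij), with g^inv = (1/(EG-F^2)) [[G, -F], [-F, E]]
first partials: E_x = 36*x + 36*x^3, E_y = 0, F_x = -18*x, F_y = 0, G_x = 0, G_y = 0
D = EG - F^2 = 19 + 18*x^2 + 9*x^4
expanded: Gamma^x_xx = (G E_x - 2F F_x + F E_y)/(2D), Gamma^x_xy = (G E_y - F G_x)/(2D), Gamma^x_yy = (2G F_y - G G_x - F G_y)/(2D), Gamma^y_xx = (2E F_x - E E_y - F E_x)/(2D), Gamma^y_xy = (E G_x - F E_y)/(2D), Gamma^y_yy = (E G_y - 2F F_y + F G_x)/(2D); substitute and cancel common factors

Answer: Gamma_xxx = (18*x^3 + 18*x)/(9*x^4 + 18*x^2 + 19), Gamma_xxy = 0, Gamma_xyy = 0, Gamma_yxx = -18*x/(9*x^4 + 18*x^2 + 19), Gamma_yxy = 0, Gamma_yyy = 0


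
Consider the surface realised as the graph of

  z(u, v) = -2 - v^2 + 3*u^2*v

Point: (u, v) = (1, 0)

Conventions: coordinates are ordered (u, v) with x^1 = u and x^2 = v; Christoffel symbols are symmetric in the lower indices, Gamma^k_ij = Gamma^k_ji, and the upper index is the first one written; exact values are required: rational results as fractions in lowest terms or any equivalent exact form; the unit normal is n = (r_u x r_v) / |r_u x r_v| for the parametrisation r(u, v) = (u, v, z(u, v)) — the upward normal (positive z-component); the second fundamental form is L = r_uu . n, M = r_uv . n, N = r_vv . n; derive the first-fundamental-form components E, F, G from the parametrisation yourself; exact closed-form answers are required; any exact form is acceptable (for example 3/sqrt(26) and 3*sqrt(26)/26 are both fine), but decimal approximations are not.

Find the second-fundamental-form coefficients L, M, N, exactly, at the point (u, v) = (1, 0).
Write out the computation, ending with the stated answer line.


z_u = 0, z_v = 3, z_uu = 0, z_uv = 6, z_vv = -2
E = 1, F = 0, G = 10; answer radicand W^2 = 10
unnormalised second-form numerators: l = 0, m = 6, n = -2; L = l/sqrt(10), and similarly M = m/sqrt(W^2), N = n/sqrt(W^2)

Answer: L = 0, M = 3*sqrt(10)/5, N = -sqrt(10)/5


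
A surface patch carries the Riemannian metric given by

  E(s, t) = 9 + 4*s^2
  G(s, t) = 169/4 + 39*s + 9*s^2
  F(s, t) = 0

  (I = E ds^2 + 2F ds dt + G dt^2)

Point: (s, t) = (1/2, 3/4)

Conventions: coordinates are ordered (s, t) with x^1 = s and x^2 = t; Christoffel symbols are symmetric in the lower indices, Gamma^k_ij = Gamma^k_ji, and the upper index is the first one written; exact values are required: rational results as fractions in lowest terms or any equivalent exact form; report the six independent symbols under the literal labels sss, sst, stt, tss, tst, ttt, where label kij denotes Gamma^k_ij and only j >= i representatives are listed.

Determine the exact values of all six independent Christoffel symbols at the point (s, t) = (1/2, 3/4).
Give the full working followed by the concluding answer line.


E = 10, F = 0, G = 64 at the point
E_s = 4, E_t = 0, F_s = 0, F_t = 0, G_s = 48, G_t = 0
EG - F^2 = 640;  g^inv = (1/640) * [[64, 0], [0, 10]]
first-kind symbols [ij,l] = (1/2)(d_i g_jl + d_j g_il - d_l g_ij): [ss,s] = E_s/2 = 2, [ss,t] = F_s - E_t/2 = 0, [st,s] = E_t/2 = 0, [st,t] = G_s/2 = 24, [tt,s] = F_t - G_s/2 = -24, [tt,t] = G_t/2 = 0
Gamma^s_ij = (G*[ij,s] - F*[ij,t])/(EG - F^2), Gamma^t_ij = (E*[ij,t] - F*[ij,s])/(EG - F^2)

Answer: Gamma_sss = 1/5, Gamma_sst = 0, Gamma_stt = -12/5, Gamma_tss = 0, Gamma_tst = 3/8, Gamma_ttt = 0


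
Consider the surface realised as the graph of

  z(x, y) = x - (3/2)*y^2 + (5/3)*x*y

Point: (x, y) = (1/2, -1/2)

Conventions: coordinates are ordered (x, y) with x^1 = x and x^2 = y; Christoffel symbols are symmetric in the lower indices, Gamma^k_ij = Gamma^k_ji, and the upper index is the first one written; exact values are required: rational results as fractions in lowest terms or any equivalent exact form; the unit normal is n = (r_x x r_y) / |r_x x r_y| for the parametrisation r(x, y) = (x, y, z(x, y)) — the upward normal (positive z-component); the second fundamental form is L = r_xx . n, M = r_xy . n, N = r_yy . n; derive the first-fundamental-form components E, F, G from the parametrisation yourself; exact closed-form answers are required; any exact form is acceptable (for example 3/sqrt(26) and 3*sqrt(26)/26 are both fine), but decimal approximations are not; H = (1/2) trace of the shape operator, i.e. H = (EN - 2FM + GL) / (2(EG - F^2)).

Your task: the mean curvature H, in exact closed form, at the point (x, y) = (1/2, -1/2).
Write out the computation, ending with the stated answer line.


z_x = 1/6, z_y = 7/3, z_xx = 0, z_xy = 5/3, z_yy = -3
E = 37/36, F = 7/18, G = 58/9; answer radicand W^2 = 233/36
unnormalised second-form numerators: l = 0, m = 5/3, n = -3; L = l/sqrt(233/36), and similarly M = m/sqrt(W^2), N = n/sqrt(W^2)
H = (E*n - 2*F*m + G*l) / (2*(EG - F^2)*sqrt(W^2)); E*n - 2*F*m + G*l = -473/108, EG - F^2 = 233/36, so H = (-473/1398)/sqrt(233/36)

Answer: H = -473*sqrt(233)/54289


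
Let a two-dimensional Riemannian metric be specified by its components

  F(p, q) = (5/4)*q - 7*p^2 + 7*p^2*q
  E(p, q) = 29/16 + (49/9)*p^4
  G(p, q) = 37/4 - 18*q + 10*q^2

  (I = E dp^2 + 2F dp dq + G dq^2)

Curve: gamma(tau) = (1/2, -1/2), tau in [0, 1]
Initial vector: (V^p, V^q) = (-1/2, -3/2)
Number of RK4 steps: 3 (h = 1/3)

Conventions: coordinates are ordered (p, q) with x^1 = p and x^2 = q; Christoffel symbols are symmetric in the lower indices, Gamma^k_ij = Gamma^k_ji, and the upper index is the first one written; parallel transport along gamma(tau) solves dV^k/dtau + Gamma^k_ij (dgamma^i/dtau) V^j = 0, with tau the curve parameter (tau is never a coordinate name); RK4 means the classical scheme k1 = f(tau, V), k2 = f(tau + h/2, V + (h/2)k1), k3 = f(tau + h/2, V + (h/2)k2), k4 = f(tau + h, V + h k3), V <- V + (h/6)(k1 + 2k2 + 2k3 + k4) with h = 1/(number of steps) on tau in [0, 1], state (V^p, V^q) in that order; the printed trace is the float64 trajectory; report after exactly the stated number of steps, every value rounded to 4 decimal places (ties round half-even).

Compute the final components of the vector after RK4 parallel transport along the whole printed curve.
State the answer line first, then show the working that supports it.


Answer: V^p = -0.5000, V^q = -1.5000

gamma'(tau) = (0, 0); f(tau, V)^k = -Gamma^k_ij(gamma(tau)) gamma'^i(tau) V^j; h = 1/3; intermediate values shown to 6 dp
curve data and Christoffel symbols at the stage parameters:
  tau = 0.000000: gamma = (0.500000, -0.500000), gamma' = (0.000000, 0.000000); Gamma_ppp = -0.172452, Gamma_ppq = 0.000000, Gamma_pqq = 0.491092, Gamma_qpp = -0.533035, Gamma_qpq = 0.000000, Gamma_qqq = -0.597781
  tau = 0.166667: gamma = (0.500000, -0.500000), gamma' = (0.000000, 0.000000); Gamma_ppp = -0.172452, Gamma_ppq = 0.000000, Gamma_pqq = 0.491092, Gamma_qpp = -0.533035, Gamma_qpq = 0.000000, Gamma_qqq = -0.597781
  tau = 0.333333: gamma = (0.500000, -0.500000), gamma' = (0.000000, 0.000000); Gamma_ppp = -0.172452, Gamma_ppq = 0.000000, Gamma_pqq = 0.491092, Gamma_qpp = -0.533035, Gamma_qpq = 0.000000, Gamma_qqq = -0.597781
  tau = 0.500000: gamma = (0.500000, -0.500000), gamma' = (0.000000, 0.000000); Gamma_ppp = -0.172452, Gamma_ppq = 0.000000, Gamma_pqq = 0.491092, Gamma_qpp = -0.533035, Gamma_qpq = 0.000000, Gamma_qqq = -0.597781
  tau = 0.666667: gamma = (0.500000, -0.500000), gamma' = (0.000000, 0.000000); Gamma_ppp = -0.172452, Gamma_ppq = 0.000000, Gamma_pqq = 0.491092, Gamma_qpp = -0.533035, Gamma_qpq = 0.000000, Gamma_qqq = -0.597781
  tau = 0.833333: gamma = (0.500000, -0.500000), gamma' = (0.000000, 0.000000); Gamma_ppp = -0.172452, Gamma_ppq = 0.000000, Gamma_pqq = 0.491092, Gamma_qpp = -0.533035, Gamma_qpq = 0.000000, Gamma_qqq = -0.597781
  tau = 1.000000: gamma = (0.500000, -0.500000), gamma' = (0.000000, 0.000000); Gamma_ppp = -0.172452, Gamma_ppq = 0.000000, Gamma_pqq = 0.491092, Gamma_qpp = -0.533035, Gamma_qpq = 0.000000, Gamma_qqq = -0.597781
step 0: V^p = -0.5000, V^q = -1.5000
step 1: k1 = (0.000000, 0.000000), k2 = (0.000000, 0.000000), k3 = (0.000000, 0.000000), k4 = (0.000000, 0.000000); V <- V + (h/6)(k1 + 2k2 + 2k3 + k4): V^p = -0.5000, V^q = -1.5000
step 2: k1 = (0.000000, 0.000000), k2 = (0.000000, 0.000000), k3 = (0.000000, 0.000000), k4 = (0.000000, 0.000000); V <- V + (h/6)(k1 + 2k2 + 2k3 + k4): V^p = -0.5000, V^q = -1.5000
step 3: k1 = (0.000000, 0.000000), k2 = (0.000000, 0.000000), k3 = (0.000000, 0.000000), k4 = (0.000000, 0.000000); V <- V + (h/6)(k1 + 2k2 + 2k3 + k4): V^p = -0.5000, V^q = -1.5000


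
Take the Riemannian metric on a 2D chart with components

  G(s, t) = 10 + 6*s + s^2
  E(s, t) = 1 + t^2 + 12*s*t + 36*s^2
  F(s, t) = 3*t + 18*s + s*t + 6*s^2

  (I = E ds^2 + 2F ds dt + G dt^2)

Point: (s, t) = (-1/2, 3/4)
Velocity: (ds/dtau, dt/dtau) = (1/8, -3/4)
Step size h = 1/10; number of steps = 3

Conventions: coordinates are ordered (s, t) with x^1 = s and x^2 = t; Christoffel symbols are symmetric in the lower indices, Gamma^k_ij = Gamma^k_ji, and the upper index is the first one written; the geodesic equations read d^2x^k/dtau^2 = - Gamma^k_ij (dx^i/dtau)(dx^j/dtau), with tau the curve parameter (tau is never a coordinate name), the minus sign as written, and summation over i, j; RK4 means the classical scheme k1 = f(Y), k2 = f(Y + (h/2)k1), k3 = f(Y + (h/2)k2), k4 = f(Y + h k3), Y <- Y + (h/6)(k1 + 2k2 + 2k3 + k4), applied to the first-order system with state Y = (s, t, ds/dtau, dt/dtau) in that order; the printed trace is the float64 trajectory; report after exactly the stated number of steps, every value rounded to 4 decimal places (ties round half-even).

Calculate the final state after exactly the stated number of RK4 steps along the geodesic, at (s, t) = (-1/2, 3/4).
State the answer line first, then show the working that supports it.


Answer: s = -0.4633, t = 0.5259, ds/dtau = 0.1199, dt/dtau = -0.7443

f(Y) = (ds/dtau, dt/dtau, -Gamma^s_ij Y'^i Y'^j, -Gamma^t_ij Y'^i Y'^j) with the Gammas evaluated at the stage position; h = 0.100000; intermediate values shown to 6 dp
step 0: s = -0.5000, t = 0.7500, ds/dtau = 0.1250, dt/dtau = -0.7500
step 1:
  k1: at (s, t) = (-0.500000, 0.750000), (ds/dtau, dt/dtau) = (0.125000, -0.750000); Gamma_sss = -1.096447, Gamma_sst = -0.182741, Gamma_stt = 0.000000, Gamma_tss = 1.218274, Gamma_tst = 0.203046, Gamma_ttt = 0.000000; k1 = (0.125000, -0.750000, -0.017132, 0.019036)
  k2: at (s, t) = (-0.493750, 0.712500), (ds/dtau, dt/dtau) = (0.124143, -0.749048); Gamma_sss = -1.093667, Gamma_sst = -0.182278, Gamma_stt = 0.000000, Gamma_tss = 1.218224, Gamma_tst = 0.203037, Gamma_ttt = 0.000000; k2 = (0.124143, -0.749048, -0.017045, 0.018986)
  k3: at (s, t) = (-0.493793, 0.712548), (ds/dtau, dt/dtau) = (0.124148, -0.749051); Gamma_sss = -1.093705, Gamma_sst = -0.182284, Gamma_stt = 0.000000, Gamma_tss = 1.218131, Gamma_tst = 0.203022, Gamma_ttt = 0.000000; k3 = (0.124148, -0.749051, -0.017045, 0.018985)
  k4: at (s, t) = (-0.487585, 0.675095), (ds/dtau, dt/dtau) = (0.123295, -0.748102); Gamma_sss = -1.090970, Gamma_sst = -0.181828, Gamma_stt = 0.000000, Gamma_tss = 1.217983, Gamma_tst = 0.202997, Gamma_ttt = 0.000000; k4 = (0.123295, -0.748102, -0.016958, 0.018932)
  Y <- Y + (h/6)(k1 + 2k2 + 2k3 + k4): s = -0.4876, t = 0.6751, ds/dtau = 0.1233, dt/dtau = -0.7481
step 2:
  k1: at (s, t) = (-0.487585, 0.675095), (ds/dtau, dt/dtau) = (0.123295, -0.748102); Gamma_sss = -1.090970, Gamma_sst = -0.181828, Gamma_stt = 0.000000, Gamma_tss = 1.217982, Gamma_tst = 0.202997, Gamma_ttt = 0.000000; k1 = (0.123295, -0.748102, -0.016958, 0.018932)
  k2: at (s, t) = (-0.481421, 0.637690), (ds/dtau, dt/dtau) = (0.122448, -0.747155); Gamma_sss = -1.088280, Gamma_sst = -0.181380, Gamma_stt = 0.000000, Gamma_tss = 1.217735, Gamma_tst = 0.202956, Gamma_ttt = 0.000000; k2 = (0.122448, -0.747155, -0.016871, 0.018878)
  k3: at (s, t) = (-0.481463, 0.637737), (ds/dtau, dt/dtau) = (0.122452, -0.747158); Gamma_sss = -1.088317, Gamma_sst = -0.181386, Gamma_stt = 0.000000, Gamma_tss = 1.217644, Gamma_tst = 0.202941, Gamma_ttt = 0.000000; k3 = (0.122452, -0.747158, -0.016872, 0.018877)
  k4: at (s, t) = (-0.475340, 0.600379), (ds/dtau, dt/dtau) = (0.121608, -0.746214); Gamma_sss = -1.085671, Gamma_sst = -0.180945, Gamma_stt = 0.000000, Gamma_tss = 1.217301, Gamma_tst = 0.202884, Gamma_ttt = 0.000000; k4 = (0.121608, -0.746214, -0.016784, 0.018820)
  Y <- Y + (h/6)(k1 + 2k2 + 2k3 + k4): s = -0.4753, t = 0.6004, ds/dtau = 0.1216, dt/dtau = -0.7462
step 3:
  k1: at (s, t) = (-0.475340, 0.600379), (ds/dtau, dt/dtau) = (0.121608, -0.746214); Gamma_sss = -1.085671, Gamma_sst = -0.180945, Gamma_stt = 0.000000, Gamma_tss = 1.217301, Gamma_tst = 0.202883, Gamma_ttt = 0.000000; k1 = (0.121608, -0.746214, -0.016785, 0.018819)
  k2: at (s, t) = (-0.469260, 0.563069), (ds/dtau, dt/dtau) = (0.120769, -0.745273); Gamma_sss = -1.083071, Gamma_sst = -0.180512, Gamma_stt = 0.000000, Gamma_tss = 1.216862, Gamma_tst = 0.202810, Gamma_ttt = 0.000000; k2 = (0.120769, -0.745273, -0.016697, 0.018760)
  k3: at (s, t) = (-0.469302, 0.563116), (ds/dtau, dt/dtau) = (0.120773, -0.745276); Gamma_sss = -1.083107, Gamma_sst = -0.180518, Gamma_stt = 0.000000, Gamma_tss = 1.216772, Gamma_tst = 0.202795, Gamma_ttt = 0.000000; k3 = (0.120773, -0.745276, -0.016698, 0.018759)
  k4: at (s, t) = (-0.463263, 0.525852), (ds/dtau, dt/dtau) = (0.119939, -0.744338); Gamma_sss = -1.080551, Gamma_sst = -0.180092, Gamma_stt = 0.000000, Gamma_tss = 1.216241, Gamma_tst = 0.202707, Gamma_ttt = 0.000000; k4 = (0.119939, -0.744338, -0.016611, 0.018697)
  Y <- Y + (h/6)(k1 + 2k2 + 2k3 + k4): s = -0.4633, t = 0.5259, ds/dtau = 0.1199, dt/dtau = -0.7443


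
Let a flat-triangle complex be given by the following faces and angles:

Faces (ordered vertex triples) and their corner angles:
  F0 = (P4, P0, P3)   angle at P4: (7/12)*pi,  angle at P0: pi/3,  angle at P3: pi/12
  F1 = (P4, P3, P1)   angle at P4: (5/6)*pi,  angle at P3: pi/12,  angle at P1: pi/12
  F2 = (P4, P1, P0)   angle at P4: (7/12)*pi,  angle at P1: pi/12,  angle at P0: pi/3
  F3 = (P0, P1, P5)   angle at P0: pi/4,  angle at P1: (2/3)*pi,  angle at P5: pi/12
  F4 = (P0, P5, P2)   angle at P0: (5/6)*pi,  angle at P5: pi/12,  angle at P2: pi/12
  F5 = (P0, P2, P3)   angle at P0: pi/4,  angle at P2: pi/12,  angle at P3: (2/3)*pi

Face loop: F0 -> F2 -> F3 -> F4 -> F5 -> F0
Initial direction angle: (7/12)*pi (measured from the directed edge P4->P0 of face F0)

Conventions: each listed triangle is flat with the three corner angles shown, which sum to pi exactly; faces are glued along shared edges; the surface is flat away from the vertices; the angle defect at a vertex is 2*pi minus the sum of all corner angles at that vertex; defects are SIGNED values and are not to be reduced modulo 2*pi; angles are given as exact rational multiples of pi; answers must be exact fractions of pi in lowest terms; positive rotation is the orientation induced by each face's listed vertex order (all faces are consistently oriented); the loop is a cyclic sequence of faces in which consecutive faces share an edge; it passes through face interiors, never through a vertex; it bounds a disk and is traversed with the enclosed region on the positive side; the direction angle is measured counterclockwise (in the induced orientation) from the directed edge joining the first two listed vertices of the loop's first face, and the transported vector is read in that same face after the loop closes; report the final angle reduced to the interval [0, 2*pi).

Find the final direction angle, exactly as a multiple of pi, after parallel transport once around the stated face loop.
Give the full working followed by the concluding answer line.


enclosed vertex P0: corner angles sum to 2*pi, defect = 2*pi - 2*pi = 0
final direction = starting direction + enclosed defect total, reduced mod 2*pi (induced orientation)
final angle = (7/12)*pi + 0 = (7/12)*pi (mod 2*pi)

Answer: final direction angle = (7/12)*pi


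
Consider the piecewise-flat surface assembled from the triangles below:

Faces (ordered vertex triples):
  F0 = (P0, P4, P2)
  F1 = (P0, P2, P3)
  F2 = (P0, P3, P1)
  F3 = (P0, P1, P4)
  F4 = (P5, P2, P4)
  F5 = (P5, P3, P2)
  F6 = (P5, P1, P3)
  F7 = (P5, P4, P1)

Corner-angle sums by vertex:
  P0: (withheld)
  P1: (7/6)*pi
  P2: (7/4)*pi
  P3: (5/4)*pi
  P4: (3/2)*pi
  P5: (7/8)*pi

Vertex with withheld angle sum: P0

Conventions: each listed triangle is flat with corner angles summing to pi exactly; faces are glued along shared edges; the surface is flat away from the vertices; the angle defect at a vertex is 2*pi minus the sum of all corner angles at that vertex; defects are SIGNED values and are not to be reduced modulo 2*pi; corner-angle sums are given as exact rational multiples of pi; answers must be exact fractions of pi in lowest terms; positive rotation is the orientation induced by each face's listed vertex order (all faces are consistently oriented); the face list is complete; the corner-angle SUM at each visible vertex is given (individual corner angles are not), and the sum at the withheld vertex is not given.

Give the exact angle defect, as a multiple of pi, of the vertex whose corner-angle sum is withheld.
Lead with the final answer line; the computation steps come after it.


Answer: defect(P0) = (13/24)*pi

V = 6, E = 12, F = 8; chi = V - E + F = 2
Gauss-Bonnet: total defect = 2*pi*chi = 4*pi; visible defects sum to (83/24)*pi


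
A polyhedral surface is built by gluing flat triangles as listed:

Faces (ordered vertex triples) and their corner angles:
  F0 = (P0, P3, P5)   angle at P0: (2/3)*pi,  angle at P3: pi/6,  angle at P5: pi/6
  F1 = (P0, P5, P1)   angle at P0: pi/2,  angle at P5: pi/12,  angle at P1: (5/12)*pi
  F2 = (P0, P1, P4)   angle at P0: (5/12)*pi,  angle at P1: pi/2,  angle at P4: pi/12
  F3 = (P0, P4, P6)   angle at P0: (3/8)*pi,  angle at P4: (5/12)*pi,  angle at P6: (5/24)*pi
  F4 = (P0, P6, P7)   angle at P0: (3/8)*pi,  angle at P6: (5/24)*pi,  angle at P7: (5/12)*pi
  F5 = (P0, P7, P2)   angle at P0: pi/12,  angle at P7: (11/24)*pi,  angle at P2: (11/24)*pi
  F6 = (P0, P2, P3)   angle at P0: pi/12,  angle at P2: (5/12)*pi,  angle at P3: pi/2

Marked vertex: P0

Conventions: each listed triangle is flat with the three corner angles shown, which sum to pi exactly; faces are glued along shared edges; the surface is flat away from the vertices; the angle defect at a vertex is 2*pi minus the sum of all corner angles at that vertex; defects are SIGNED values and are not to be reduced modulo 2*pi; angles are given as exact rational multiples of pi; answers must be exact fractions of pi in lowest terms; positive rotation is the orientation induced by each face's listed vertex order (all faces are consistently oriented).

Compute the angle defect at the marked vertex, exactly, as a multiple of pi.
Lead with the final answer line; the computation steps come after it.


Answer: defect(P0) = -pi/2

Sum of corner angles at P0: (5/2)*pi
defect = 2*pi - (5/2)*pi


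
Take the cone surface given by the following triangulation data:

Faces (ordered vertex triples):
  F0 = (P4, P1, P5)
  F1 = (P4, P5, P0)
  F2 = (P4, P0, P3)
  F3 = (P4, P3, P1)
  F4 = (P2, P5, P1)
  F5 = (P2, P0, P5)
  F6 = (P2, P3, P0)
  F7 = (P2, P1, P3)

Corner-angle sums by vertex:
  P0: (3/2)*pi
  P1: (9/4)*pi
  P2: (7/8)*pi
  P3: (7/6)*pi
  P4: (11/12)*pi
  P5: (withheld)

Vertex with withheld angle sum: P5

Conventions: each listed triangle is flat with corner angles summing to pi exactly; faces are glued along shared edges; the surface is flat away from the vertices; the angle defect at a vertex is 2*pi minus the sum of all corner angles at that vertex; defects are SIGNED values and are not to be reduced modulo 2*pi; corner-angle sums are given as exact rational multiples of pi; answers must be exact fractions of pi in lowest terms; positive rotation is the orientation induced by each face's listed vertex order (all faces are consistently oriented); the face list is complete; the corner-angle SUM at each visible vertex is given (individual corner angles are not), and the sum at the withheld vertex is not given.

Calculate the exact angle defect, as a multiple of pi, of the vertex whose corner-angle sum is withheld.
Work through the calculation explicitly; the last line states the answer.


V = 6, E = 12, F = 8; chi = V - E + F = 2
Gauss-Bonnet: total defect = 2*pi*chi = 4*pi; visible defects sum to (79/24)*pi

Answer: defect(P5) = (17/24)*pi


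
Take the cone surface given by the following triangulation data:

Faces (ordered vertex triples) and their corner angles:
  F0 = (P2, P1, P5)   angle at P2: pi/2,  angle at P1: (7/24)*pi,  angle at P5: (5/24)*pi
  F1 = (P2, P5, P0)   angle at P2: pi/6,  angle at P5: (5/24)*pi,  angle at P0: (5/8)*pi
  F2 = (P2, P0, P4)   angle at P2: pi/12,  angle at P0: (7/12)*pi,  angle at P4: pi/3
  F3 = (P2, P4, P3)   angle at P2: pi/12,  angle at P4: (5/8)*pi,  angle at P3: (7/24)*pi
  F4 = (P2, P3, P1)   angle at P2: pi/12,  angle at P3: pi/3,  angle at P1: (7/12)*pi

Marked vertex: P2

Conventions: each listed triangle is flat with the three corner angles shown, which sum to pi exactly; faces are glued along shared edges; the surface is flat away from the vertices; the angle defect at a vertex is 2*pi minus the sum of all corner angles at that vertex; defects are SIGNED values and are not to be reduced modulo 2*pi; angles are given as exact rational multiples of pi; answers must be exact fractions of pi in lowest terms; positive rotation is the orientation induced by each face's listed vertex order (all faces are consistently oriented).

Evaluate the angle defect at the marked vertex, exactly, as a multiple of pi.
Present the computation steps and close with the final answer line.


Sum of corner angles at P2: (11/12)*pi
defect = 2*pi - (11/12)*pi

Answer: defect(P2) = (13/12)*pi


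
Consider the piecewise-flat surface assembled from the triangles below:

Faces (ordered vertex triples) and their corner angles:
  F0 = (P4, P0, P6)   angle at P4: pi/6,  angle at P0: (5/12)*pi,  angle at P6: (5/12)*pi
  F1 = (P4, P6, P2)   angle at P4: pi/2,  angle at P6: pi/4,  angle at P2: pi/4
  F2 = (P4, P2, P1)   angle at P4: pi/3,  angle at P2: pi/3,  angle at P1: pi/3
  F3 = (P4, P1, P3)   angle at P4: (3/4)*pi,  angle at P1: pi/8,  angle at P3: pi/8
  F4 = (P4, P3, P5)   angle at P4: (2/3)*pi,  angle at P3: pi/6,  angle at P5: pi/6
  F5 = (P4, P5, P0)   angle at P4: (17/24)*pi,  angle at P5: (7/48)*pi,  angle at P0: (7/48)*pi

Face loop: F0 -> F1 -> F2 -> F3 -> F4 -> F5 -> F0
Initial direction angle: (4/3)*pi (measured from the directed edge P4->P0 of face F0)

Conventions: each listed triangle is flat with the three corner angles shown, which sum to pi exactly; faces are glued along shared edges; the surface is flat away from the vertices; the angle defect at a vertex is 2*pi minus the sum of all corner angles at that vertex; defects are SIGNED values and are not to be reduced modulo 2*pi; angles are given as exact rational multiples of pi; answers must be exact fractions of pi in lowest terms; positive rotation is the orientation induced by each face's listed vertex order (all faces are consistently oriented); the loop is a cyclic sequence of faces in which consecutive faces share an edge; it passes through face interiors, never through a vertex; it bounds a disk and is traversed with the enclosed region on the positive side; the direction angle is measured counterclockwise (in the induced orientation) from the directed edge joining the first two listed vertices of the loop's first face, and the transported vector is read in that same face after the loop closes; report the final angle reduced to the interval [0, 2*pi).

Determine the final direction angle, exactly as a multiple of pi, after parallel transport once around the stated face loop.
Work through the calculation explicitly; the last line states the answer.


enclosed vertex P4: corner angles sum to (25/8)*pi, defect = 2*pi - (25/8)*pi = (-9/8)*pi
the final direction is the initial angle plus the enclosed defects, taken mod 2*pi in the induced orientation
final angle = (4/3)*pi - (9/8)*pi = (5/24)*pi (mod 2*pi)

Answer: final direction angle = (5/24)*pi


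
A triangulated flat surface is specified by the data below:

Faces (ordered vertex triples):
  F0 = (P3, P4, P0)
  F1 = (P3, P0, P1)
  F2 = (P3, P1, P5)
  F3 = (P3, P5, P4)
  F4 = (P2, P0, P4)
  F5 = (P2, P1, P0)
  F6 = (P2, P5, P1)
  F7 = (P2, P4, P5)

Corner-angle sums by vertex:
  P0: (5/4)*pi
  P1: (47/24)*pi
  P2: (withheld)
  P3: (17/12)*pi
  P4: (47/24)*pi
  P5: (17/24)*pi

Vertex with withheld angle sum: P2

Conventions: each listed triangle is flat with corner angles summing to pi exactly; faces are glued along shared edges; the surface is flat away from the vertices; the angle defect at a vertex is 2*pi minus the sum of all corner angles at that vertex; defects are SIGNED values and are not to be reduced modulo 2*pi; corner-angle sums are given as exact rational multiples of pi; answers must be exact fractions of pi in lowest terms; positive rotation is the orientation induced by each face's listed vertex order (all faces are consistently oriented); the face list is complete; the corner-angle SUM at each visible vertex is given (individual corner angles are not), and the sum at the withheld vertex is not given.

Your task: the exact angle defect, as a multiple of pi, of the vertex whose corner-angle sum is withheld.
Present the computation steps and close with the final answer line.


V = 6, E = 12, F = 8; chi = V - E + F = 2
Gauss-Bonnet: total defect = 2*pi*chi = 4*pi; visible defects sum to (65/24)*pi

Answer: defect(P2) = (31/24)*pi


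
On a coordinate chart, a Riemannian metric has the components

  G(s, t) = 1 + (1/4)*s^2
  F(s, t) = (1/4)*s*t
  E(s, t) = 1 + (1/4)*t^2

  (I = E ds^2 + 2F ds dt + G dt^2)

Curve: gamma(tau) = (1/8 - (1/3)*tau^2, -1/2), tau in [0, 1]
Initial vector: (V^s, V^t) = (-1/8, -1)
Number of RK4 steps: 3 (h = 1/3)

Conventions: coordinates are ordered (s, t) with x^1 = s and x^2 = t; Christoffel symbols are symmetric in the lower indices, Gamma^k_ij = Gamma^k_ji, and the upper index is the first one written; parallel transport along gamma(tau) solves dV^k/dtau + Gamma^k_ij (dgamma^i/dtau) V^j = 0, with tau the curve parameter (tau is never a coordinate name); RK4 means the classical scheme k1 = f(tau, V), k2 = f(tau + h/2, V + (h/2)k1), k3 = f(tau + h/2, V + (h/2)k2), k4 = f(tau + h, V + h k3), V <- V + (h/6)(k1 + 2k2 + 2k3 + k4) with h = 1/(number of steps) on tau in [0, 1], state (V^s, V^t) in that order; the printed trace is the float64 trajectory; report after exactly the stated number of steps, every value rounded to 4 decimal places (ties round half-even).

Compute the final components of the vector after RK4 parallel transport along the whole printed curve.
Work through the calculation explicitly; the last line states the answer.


gamma'(tau) = (-(2/3)*tau, 0); f(tau, V)^k = -Gamma^k_ij(gamma(tau)) gamma'^i(tau) V^j; h = 1/3; intermediate values shown to 6 dp
curve data and Christoffel symbols at the stage parameters:
  tau = 0.000000: gamma = (0.125000, -0.500000), gamma' = (0.000000, 0.000000); Gamma_sss = 0.000000, Gamma_sst = -0.117216, Gamma_stt = 0.000000, Gamma_tss = 0.000000, Gamma_tst = 0.029304, Gamma_ttt = 0.000000
  tau = 0.166667: gamma = (0.115741, -0.500000), gamma' = (-0.111111, 0.000000); Gamma_sss = 0.000000, Gamma_sst = -0.117277, Gamma_stt = 0.000000, Gamma_tss = 0.000000, Gamma_tst = 0.027148, Gamma_ttt = 0.000000
  tau = 0.333333: gamma = (0.087963, -0.500000), gamma' = (-0.222222, 0.000000); Gamma_sss = 0.000000, Gamma_sst = -0.117433, Gamma_stt = 0.000000, Gamma_tss = 0.000000, Gamma_tst = 0.020660, Gamma_ttt = 0.000000
  tau = 0.500000: gamma = (0.041667, -0.500000), gamma' = (-0.333333, 0.000000); Gamma_sss = 0.000000, Gamma_sst = -0.117599, Gamma_stt = 0.000000, Gamma_tss = 0.000000, Gamma_tst = 0.009800, Gamma_ttt = 0.000000
  tau = 0.666667: gamma = (-0.023148, -0.500000), gamma' = (-0.444444, 0.000000); Gamma_sss = 0.000000, Gamma_sst = -0.117632, Gamma_stt = 0.000000, Gamma_tss = 0.000000, Gamma_tst = -0.005446, Gamma_ttt = 0.000000
  tau = 0.833333: gamma = (-0.106481, -0.500000), gamma' = (-0.555556, 0.000000); Gamma_sss = 0.000000, Gamma_sst = -0.117334, Gamma_stt = 0.000000, Gamma_tss = 0.000000, Gamma_tst = -0.024988, Gamma_ttt = 0.000000
  tau = 1.000000: gamma = (-0.208333, -0.500000), gamma' = (-0.666667, 0.000000); Gamma_sss = 0.000000, Gamma_sst = -0.116458, Gamma_stt = 0.000000, Gamma_tss = 0.000000, Gamma_tst = -0.048524, Gamma_ttt = 0.000000
step 0: V^s = -0.1250, V^t = -1.0000
step 1: k1 = (0.000000, 0.000000), k2 = (0.013031, -0.003016), k3 = (0.013037, -0.003018), k4 = (0.026123, -0.004596); V <- V + (h/6)(k1 + 2k2 + 2k3 + k4): V^s = -0.1207, V^t = -1.0009
step 2: k1 = (0.026120, -0.004595), k2 = (0.039266, -0.003272), k3 = (0.039257, -0.003271), k4 = (0.052386, 0.002425); V <- V + (h/6)(k1 + 2k2 + 2k3 + k4): V^s = -0.1076, V^t = -1.0018
step 3: k1 = (0.052374, 0.002425), k2 = (0.065275, 0.013901), k3 = (0.065150, 0.013875), k4 = (0.077417, 0.032257); V <- V + (h/6)(k1 + 2k2 + 2k3 + k4): V^s = -0.0859, V^t = -0.9968

Answer: V^s = -0.0859, V^t = -0.9968


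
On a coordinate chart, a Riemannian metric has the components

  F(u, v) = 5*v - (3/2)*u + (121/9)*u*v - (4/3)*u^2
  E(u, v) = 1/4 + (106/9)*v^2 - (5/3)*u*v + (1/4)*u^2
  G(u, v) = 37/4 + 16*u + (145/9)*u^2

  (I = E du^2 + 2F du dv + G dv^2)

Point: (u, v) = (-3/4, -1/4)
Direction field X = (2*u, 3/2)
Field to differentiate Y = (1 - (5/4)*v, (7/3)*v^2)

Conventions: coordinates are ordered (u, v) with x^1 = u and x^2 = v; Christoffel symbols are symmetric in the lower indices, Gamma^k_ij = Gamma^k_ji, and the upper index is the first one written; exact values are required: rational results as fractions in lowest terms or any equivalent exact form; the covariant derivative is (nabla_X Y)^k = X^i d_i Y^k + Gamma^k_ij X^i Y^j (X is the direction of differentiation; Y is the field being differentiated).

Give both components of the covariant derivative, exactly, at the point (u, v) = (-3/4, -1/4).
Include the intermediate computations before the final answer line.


E = 469/576, F = 79/48, G = 101/16 at the point
E_u = 1/24, E_v = -167/36, F_u = -103/36, F_v = -61/12, G_u = -49/6, G_v = 0
EG - F^2 = 22405/9216;  g^inv = (9216/22405) * [[101/16, -79/48], [-79/48, 469/576]]
first-kind symbols [ij,l] = (1/2)(d_i g_jl + d_j g_il - d_l g_ij): [uu,u] = E_u/2 = 1/48, [uu,v] = F_u - E_v/2 = -13/24, [uv,u] = E_v/2 = -167/72, [uv,v] = G_u/2 = -49/12, [vv,u] = F_v - G_u/2 = -1, [vv,v] = G_v/2 = 0
Gamma^u_ij = (G*[ij,u] - F*[ij,v])/(EG - F^2), Gamma^v_ij = (E*[ij,v] - F*[ij,u])/(EG - F^2)
Gamma_uuu = 9428/22405, Gamma_uuv = -14600/4481, Gamma_uvv = -58176/22405, Gamma_vuu = -13142/67215, Gamma_vuv = 908/4481, Gamma_vvv = 15168/22405
X = (-3/2, 3/2), Y = (21/16, 7/48) at the point

Answer: (nabla_X Y)^u = -804187/89620, (nabla_X Y)^v = -309141/358480


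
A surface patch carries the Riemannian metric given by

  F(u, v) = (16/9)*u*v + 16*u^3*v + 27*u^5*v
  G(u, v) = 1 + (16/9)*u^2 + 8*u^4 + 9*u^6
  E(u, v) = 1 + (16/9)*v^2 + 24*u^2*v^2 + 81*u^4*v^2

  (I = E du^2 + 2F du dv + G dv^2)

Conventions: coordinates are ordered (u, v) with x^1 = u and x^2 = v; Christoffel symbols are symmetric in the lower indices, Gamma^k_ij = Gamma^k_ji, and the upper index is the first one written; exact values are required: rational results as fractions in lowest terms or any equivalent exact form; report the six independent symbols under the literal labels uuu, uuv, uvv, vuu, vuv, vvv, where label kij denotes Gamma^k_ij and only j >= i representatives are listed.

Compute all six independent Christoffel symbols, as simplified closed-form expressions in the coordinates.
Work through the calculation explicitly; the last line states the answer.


E = 1 + (16/9)*v^2 + 24*u^2*v^2 + 81*u^4*v^2; F = (16/9)*u*v + 16*u^3*v + 27*u^5*v; G = 1 + (16/9)*u^2 + 8*u^4 + 9*u^6
Gamma^k_ij = (1/2) g^{kl} (d_i g_jl + d_j g_il - d_l g_ij), with g^inv = (1/(EG-F^2)) [[G, -F], [-F, E]]
first partials: E_u = 48*u*v^2 + 324*u^3*v^2, E_v = (32/9)*v + 48*u^2*v + 162*u^4*v, F_u = (16/9)*v + 48*u^2*v + 135*u^4*v, F_v = (16/9)*u + 16*u^3 + 27*u^5, G_u = (32/9)*u + 32*u^3 + 54*u^5, G_v = 0
D = EG - F^2 = 1 + (16/9)*v^2 + (16/9)*u^2 + 24*u^2*v^2 + 8*u^4 + 81*u^4*v^2 + 9*u^6
expanded: Gamma^u_uu = (G E_u - 2F F_u + F E_v)/(2D), Gamma^u_uv = (G E_v - F G_u)/(2D), Gamma^u_vv = (2G F_v - G G_u - F G_v)/(2D), Gamma^v_uu = (2E F_u - E E_v - F E_u)/(2D), Gamma^v_uv = (E G_u - F E_v)/(2D), Gamma^v_vv = (E G_v - 2F F_v + F G_u)/(2D); substitute and cancel common factors

Answer: Gamma_uuu = (1458*u^3*v^2 + 216*u*v^2)/(81*u^6 + 729*u^4*v^2 + 72*u^4 + 216*u^2*v^2 + 16*u^2 + 16*v^2 + 9), Gamma_uuv = (729*u^4*v + 216*u^2*v + 16*v)/(81*u^6 + 729*u^4*v^2 + 72*u^4 + 216*u^2*v^2 + 16*u^2 + 16*v^2 + 9), Gamma_uvv = 0, Gamma_vuu = (486*u^4*v + 216*u^2*v)/(81*u^6 + 729*u^4*v^2 + 72*u^4 + 216*u^2*v^2 + 16*u^2 + 16*v^2 + 9), Gamma_vuv = (243*u^5 + 144*u^3 + 16*u)/(81*u^6 + 729*u^4*v^2 + 72*u^4 + 216*u^2*v^2 + 16*u^2 + 16*v^2 + 9), Gamma_vvv = 0


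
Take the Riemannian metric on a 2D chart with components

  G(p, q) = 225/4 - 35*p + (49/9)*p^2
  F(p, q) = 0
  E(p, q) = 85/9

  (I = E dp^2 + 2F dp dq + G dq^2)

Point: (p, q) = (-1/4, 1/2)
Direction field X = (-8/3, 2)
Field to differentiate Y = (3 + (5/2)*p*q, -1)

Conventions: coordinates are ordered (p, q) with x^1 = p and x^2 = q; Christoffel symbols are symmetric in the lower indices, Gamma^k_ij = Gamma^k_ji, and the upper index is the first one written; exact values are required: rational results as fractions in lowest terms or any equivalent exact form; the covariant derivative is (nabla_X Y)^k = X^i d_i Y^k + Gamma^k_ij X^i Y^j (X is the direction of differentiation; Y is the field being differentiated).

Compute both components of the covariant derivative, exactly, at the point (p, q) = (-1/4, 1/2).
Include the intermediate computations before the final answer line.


E = 85/9, F = 0, G = 9409/144 at the point
E_p = 0, E_q = 0, F_p = 0, F_q = 0, G_p = -679/18, G_q = 0
EG - F^2 = 799765/1296;  g^inv = (1296/799765) * [[9409/144, 0], [0, 85/9]]
first-kind symbols [ij,l] = (1/2)(d_i g_jl + d_j g_il - d_l g_ij): [pp,p] = E_p/2 = 0, [pp,q] = F_p - E_q/2 = 0, [pq,p] = E_q/2 = 0, [pq,q] = G_p/2 = -679/36, [qq,p] = F_q - G_p/2 = 679/36, [qq,q] = G_q/2 = 0
Gamma^p_ij = (G*[ij,p] - F*[ij,q])/(EG - F^2), Gamma^q_ij = (E*[ij,q] - F*[ij,p])/(EG - F^2)
Gamma_ppp = 0, Gamma_ppq = 0, Gamma_pqq = 679/340, Gamma_qpp = 0, Gamma_qpq = -28/97, Gamma_qqq = 0
X = (-8/3, 2), Y = (43/16, -1) at the point

Answer: (nabla_X Y)^p = -8749/1020, (nabla_X Y)^q = -1351/582
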